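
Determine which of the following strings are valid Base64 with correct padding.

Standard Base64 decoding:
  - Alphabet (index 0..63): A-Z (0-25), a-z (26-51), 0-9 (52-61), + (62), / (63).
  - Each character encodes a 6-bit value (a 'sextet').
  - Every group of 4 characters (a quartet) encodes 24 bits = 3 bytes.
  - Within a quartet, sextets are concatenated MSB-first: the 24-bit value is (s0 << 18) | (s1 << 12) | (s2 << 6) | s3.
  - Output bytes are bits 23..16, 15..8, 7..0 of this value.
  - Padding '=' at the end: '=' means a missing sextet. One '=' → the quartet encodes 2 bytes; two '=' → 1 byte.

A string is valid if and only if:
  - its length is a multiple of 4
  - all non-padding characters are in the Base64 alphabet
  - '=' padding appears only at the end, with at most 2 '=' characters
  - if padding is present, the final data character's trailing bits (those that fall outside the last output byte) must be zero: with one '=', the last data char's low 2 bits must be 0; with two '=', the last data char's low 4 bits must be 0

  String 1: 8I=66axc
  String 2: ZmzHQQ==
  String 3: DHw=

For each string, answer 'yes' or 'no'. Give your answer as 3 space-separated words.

Answer: no yes yes

Derivation:
String 1: '8I=66axc' → invalid (bad char(s): ['=']; '=' in middle)
String 2: 'ZmzHQQ==' → valid
String 3: 'DHw=' → valid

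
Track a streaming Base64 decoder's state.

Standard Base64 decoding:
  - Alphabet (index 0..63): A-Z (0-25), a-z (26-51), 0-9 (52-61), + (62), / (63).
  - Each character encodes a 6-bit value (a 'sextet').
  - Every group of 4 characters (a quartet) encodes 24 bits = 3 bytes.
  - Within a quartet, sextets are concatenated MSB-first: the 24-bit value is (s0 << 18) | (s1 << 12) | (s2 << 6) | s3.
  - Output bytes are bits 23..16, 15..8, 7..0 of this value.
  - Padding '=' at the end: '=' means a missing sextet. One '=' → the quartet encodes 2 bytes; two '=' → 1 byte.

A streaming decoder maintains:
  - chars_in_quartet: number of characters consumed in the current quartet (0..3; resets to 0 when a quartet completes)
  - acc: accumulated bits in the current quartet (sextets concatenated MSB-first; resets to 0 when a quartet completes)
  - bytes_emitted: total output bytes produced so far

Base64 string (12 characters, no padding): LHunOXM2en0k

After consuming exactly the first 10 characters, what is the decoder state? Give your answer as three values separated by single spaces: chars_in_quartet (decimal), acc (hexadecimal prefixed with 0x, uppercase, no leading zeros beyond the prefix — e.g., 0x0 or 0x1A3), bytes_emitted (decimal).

After char 0 ('L'=11): chars_in_quartet=1 acc=0xB bytes_emitted=0
After char 1 ('H'=7): chars_in_quartet=2 acc=0x2C7 bytes_emitted=0
After char 2 ('u'=46): chars_in_quartet=3 acc=0xB1EE bytes_emitted=0
After char 3 ('n'=39): chars_in_quartet=4 acc=0x2C7BA7 -> emit 2C 7B A7, reset; bytes_emitted=3
After char 4 ('O'=14): chars_in_quartet=1 acc=0xE bytes_emitted=3
After char 5 ('X'=23): chars_in_quartet=2 acc=0x397 bytes_emitted=3
After char 6 ('M'=12): chars_in_quartet=3 acc=0xE5CC bytes_emitted=3
After char 7 ('2'=54): chars_in_quartet=4 acc=0x397336 -> emit 39 73 36, reset; bytes_emitted=6
After char 8 ('e'=30): chars_in_quartet=1 acc=0x1E bytes_emitted=6
After char 9 ('n'=39): chars_in_quartet=2 acc=0x7A7 bytes_emitted=6

Answer: 2 0x7A7 6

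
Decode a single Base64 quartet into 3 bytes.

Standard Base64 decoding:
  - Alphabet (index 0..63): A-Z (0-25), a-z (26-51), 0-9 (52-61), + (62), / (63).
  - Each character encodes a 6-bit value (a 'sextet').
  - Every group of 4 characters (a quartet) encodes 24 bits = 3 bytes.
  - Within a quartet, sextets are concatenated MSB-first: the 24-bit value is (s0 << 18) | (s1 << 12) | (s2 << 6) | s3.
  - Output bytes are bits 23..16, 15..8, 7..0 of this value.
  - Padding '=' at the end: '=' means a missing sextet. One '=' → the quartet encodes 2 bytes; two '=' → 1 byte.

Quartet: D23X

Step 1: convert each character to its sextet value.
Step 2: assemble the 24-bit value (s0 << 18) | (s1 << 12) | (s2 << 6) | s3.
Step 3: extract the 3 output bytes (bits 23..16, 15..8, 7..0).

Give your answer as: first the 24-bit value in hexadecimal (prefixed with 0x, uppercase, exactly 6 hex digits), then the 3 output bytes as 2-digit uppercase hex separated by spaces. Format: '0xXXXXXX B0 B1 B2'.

Answer: 0x0F6DD7 0F 6D D7

Derivation:
Sextets: D=3, 2=54, 3=55, X=23
24-bit: (3<<18) | (54<<12) | (55<<6) | 23
      = 0x0C0000 | 0x036000 | 0x000DC0 | 0x000017
      = 0x0F6DD7
Bytes: (v>>16)&0xFF=0F, (v>>8)&0xFF=6D, v&0xFF=D7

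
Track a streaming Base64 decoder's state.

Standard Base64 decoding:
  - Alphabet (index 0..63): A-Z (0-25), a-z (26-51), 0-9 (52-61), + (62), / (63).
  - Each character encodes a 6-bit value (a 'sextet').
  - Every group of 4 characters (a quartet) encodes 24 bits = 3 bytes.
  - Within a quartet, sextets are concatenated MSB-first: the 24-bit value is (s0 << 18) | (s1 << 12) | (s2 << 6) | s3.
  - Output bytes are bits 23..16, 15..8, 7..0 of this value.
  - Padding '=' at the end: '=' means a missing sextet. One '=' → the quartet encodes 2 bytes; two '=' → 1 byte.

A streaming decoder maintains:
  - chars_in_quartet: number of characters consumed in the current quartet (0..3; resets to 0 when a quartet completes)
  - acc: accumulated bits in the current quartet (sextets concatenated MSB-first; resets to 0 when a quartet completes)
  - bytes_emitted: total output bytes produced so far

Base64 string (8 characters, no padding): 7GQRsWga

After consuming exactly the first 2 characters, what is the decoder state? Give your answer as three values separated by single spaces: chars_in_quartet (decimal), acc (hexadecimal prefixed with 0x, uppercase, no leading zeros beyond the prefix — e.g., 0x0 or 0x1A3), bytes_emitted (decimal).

Answer: 2 0xEC6 0

Derivation:
After char 0 ('7'=59): chars_in_quartet=1 acc=0x3B bytes_emitted=0
After char 1 ('G'=6): chars_in_quartet=2 acc=0xEC6 bytes_emitted=0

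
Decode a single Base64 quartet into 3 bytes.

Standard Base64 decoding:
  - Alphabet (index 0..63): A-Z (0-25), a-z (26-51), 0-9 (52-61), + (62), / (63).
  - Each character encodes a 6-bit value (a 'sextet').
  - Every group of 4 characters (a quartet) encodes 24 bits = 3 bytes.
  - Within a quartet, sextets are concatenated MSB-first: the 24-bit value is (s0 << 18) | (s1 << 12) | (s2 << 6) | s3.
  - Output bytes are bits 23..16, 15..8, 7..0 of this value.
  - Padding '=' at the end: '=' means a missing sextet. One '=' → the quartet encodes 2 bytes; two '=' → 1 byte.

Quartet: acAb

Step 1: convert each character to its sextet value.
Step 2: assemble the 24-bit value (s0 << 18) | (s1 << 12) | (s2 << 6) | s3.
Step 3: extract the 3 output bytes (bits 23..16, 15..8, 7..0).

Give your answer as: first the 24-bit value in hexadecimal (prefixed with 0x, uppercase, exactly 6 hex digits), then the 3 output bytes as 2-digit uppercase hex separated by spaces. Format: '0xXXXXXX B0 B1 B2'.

Answer: 0x69C01B 69 C0 1B

Derivation:
Sextets: a=26, c=28, A=0, b=27
24-bit: (26<<18) | (28<<12) | (0<<6) | 27
      = 0x680000 | 0x01C000 | 0x000000 | 0x00001B
      = 0x69C01B
Bytes: (v>>16)&0xFF=69, (v>>8)&0xFF=C0, v&0xFF=1B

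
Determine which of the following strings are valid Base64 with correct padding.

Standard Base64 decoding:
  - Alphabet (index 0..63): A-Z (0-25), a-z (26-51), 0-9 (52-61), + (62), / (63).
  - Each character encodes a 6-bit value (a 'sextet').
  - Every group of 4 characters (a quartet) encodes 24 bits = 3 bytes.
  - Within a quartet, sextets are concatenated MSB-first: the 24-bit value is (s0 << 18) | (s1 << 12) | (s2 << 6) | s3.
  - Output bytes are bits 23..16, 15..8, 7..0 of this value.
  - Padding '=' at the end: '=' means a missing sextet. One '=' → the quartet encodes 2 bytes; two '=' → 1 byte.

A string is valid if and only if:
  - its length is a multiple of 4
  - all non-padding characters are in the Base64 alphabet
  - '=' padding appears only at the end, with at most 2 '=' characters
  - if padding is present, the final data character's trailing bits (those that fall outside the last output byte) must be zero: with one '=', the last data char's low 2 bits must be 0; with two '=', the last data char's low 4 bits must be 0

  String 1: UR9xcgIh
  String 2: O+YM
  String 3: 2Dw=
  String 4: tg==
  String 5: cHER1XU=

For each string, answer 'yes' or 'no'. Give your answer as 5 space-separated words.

Answer: yes yes yes yes yes

Derivation:
String 1: 'UR9xcgIh' → valid
String 2: 'O+YM' → valid
String 3: '2Dw=' → valid
String 4: 'tg==' → valid
String 5: 'cHER1XU=' → valid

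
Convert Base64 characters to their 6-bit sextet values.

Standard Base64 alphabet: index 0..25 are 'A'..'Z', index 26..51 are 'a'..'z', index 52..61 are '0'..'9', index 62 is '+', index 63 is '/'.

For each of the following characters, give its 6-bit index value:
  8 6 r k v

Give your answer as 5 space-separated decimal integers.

'8': 0..9 range, 52 + ord('8') − ord('0') = 60
'6': 0..9 range, 52 + ord('6') − ord('0') = 58
'r': a..z range, 26 + ord('r') − ord('a') = 43
'k': a..z range, 26 + ord('k') − ord('a') = 36
'v': a..z range, 26 + ord('v') − ord('a') = 47

Answer: 60 58 43 36 47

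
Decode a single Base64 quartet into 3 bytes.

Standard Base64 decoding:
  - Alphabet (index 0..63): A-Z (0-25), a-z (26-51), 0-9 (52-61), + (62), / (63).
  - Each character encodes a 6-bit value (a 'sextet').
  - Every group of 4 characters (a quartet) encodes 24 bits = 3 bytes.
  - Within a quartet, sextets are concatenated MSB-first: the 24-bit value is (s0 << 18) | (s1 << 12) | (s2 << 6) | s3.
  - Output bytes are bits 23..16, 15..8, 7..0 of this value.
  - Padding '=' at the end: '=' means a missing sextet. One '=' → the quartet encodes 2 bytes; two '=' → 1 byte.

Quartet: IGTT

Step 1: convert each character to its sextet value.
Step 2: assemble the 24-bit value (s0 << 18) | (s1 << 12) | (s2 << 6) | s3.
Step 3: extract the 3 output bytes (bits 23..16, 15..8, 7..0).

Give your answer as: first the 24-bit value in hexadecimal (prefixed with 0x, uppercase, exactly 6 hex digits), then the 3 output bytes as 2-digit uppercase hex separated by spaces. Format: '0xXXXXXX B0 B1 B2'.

Sextets: I=8, G=6, T=19, T=19
24-bit: (8<<18) | (6<<12) | (19<<6) | 19
      = 0x200000 | 0x006000 | 0x0004C0 | 0x000013
      = 0x2064D3
Bytes: (v>>16)&0xFF=20, (v>>8)&0xFF=64, v&0xFF=D3

Answer: 0x2064D3 20 64 D3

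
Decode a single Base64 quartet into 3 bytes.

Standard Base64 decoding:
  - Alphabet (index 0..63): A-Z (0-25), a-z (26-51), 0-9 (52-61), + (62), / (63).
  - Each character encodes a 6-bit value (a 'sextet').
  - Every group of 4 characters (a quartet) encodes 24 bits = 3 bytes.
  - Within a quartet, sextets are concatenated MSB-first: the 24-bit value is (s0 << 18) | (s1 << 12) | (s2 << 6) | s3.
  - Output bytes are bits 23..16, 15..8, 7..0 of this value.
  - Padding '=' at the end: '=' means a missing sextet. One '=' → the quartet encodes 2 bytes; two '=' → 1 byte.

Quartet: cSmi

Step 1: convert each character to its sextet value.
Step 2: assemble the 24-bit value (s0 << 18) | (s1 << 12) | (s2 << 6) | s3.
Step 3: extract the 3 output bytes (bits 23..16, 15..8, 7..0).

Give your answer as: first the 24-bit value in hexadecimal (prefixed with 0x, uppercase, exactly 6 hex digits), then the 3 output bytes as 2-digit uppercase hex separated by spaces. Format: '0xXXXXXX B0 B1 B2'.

Answer: 0x7129A2 71 29 A2

Derivation:
Sextets: c=28, S=18, m=38, i=34
24-bit: (28<<18) | (18<<12) | (38<<6) | 34
      = 0x700000 | 0x012000 | 0x000980 | 0x000022
      = 0x7129A2
Bytes: (v>>16)&0xFF=71, (v>>8)&0xFF=29, v&0xFF=A2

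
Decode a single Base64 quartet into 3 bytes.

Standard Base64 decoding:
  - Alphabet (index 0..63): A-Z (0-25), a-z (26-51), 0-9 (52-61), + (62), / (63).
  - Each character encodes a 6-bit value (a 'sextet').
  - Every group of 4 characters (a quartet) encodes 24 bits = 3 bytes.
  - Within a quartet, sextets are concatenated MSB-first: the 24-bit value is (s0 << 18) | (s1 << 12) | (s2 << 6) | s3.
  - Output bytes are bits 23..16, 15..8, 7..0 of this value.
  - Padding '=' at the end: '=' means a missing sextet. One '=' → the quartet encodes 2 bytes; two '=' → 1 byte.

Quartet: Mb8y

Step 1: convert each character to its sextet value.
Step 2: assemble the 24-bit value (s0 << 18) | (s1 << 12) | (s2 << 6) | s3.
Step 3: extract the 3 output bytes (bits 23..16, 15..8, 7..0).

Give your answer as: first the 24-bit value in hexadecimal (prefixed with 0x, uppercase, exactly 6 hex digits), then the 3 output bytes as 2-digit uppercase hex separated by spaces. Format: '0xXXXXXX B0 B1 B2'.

Sextets: M=12, b=27, 8=60, y=50
24-bit: (12<<18) | (27<<12) | (60<<6) | 50
      = 0x300000 | 0x01B000 | 0x000F00 | 0x000032
      = 0x31BF32
Bytes: (v>>16)&0xFF=31, (v>>8)&0xFF=BF, v&0xFF=32

Answer: 0x31BF32 31 BF 32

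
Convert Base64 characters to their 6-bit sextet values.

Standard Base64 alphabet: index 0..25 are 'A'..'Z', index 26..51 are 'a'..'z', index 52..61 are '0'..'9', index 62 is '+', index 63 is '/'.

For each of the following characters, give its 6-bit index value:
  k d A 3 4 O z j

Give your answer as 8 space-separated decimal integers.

'k': a..z range, 26 + ord('k') − ord('a') = 36
'd': a..z range, 26 + ord('d') − ord('a') = 29
'A': A..Z range, ord('A') − ord('A') = 0
'3': 0..9 range, 52 + ord('3') − ord('0') = 55
'4': 0..9 range, 52 + ord('4') − ord('0') = 56
'O': A..Z range, ord('O') − ord('A') = 14
'z': a..z range, 26 + ord('z') − ord('a') = 51
'j': a..z range, 26 + ord('j') − ord('a') = 35

Answer: 36 29 0 55 56 14 51 35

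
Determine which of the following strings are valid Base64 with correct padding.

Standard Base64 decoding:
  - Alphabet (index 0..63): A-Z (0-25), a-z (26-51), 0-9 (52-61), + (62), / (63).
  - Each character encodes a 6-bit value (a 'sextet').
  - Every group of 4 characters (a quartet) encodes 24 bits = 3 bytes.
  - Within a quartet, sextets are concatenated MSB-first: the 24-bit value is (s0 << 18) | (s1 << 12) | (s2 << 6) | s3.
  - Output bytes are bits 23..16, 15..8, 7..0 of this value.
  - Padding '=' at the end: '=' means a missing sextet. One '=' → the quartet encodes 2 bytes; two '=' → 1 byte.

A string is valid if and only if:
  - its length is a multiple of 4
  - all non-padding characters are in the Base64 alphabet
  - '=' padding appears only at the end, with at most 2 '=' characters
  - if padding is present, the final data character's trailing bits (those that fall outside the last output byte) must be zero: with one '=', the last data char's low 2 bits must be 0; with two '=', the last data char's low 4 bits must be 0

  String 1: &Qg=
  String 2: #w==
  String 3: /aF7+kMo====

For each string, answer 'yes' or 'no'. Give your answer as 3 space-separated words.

String 1: '&Qg=' → invalid (bad char(s): ['&'])
String 2: '#w==' → invalid (bad char(s): ['#'])
String 3: '/aF7+kMo====' → invalid (4 pad chars (max 2))

Answer: no no no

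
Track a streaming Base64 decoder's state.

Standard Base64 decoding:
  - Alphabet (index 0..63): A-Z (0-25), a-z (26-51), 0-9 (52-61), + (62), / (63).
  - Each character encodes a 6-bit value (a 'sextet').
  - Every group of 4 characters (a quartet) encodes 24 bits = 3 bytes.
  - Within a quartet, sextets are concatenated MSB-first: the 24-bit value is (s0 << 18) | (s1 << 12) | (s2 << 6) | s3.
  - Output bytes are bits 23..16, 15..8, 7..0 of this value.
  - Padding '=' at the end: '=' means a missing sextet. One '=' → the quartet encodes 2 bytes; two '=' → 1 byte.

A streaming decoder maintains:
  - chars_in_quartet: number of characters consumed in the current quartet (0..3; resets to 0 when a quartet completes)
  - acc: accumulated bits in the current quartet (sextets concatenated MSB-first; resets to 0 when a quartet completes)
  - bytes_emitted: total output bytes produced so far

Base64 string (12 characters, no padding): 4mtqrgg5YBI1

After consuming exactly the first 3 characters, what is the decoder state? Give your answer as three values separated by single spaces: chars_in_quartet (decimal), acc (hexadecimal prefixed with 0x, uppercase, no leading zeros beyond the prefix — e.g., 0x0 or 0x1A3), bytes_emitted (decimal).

Answer: 3 0x389AD 0

Derivation:
After char 0 ('4'=56): chars_in_quartet=1 acc=0x38 bytes_emitted=0
After char 1 ('m'=38): chars_in_quartet=2 acc=0xE26 bytes_emitted=0
After char 2 ('t'=45): chars_in_quartet=3 acc=0x389AD bytes_emitted=0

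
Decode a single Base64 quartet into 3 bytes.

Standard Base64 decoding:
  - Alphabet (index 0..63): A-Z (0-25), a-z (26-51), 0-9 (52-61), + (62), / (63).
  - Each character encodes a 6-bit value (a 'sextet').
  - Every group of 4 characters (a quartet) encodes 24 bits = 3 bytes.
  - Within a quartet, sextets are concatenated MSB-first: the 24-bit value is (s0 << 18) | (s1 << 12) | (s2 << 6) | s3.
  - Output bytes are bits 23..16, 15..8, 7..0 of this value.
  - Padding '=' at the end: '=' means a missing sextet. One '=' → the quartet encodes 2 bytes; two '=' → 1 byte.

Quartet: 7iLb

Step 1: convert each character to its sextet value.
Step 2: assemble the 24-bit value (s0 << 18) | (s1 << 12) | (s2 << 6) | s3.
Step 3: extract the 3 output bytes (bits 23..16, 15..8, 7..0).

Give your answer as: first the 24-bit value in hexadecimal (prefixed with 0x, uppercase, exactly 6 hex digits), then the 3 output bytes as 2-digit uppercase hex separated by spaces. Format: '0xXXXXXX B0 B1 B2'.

Sextets: 7=59, i=34, L=11, b=27
24-bit: (59<<18) | (34<<12) | (11<<6) | 27
      = 0xEC0000 | 0x022000 | 0x0002C0 | 0x00001B
      = 0xEE22DB
Bytes: (v>>16)&0xFF=EE, (v>>8)&0xFF=22, v&0xFF=DB

Answer: 0xEE22DB EE 22 DB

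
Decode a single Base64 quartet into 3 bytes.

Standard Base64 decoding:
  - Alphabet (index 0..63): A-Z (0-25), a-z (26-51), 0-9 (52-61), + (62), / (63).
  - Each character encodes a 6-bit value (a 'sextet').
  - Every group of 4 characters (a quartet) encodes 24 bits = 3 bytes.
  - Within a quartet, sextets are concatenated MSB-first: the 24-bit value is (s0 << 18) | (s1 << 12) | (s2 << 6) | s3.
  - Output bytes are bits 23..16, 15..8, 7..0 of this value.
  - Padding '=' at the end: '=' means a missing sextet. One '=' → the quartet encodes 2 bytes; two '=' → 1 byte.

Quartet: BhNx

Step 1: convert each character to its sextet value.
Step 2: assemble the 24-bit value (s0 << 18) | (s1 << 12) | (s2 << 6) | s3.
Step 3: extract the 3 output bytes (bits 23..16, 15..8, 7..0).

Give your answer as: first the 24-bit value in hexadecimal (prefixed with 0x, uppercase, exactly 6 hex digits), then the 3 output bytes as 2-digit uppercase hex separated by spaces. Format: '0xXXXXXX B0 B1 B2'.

Sextets: B=1, h=33, N=13, x=49
24-bit: (1<<18) | (33<<12) | (13<<6) | 49
      = 0x040000 | 0x021000 | 0x000340 | 0x000031
      = 0x061371
Bytes: (v>>16)&0xFF=06, (v>>8)&0xFF=13, v&0xFF=71

Answer: 0x061371 06 13 71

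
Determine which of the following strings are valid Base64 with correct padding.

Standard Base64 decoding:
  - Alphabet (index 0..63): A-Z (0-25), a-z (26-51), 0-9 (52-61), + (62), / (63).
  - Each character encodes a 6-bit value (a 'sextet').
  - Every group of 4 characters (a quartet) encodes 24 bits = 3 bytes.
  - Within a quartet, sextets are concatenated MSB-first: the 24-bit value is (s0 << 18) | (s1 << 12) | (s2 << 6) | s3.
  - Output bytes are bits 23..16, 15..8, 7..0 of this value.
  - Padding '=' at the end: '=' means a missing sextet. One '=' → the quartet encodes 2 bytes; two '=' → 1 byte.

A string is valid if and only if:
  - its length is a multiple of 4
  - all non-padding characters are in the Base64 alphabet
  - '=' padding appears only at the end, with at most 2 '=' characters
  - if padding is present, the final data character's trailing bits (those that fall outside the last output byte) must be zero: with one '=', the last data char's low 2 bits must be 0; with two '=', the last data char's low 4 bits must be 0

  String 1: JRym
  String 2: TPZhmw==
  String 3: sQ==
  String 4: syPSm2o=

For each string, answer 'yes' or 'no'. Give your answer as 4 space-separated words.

Answer: yes yes yes yes

Derivation:
String 1: 'JRym' → valid
String 2: 'TPZhmw==' → valid
String 3: 'sQ==' → valid
String 4: 'syPSm2o=' → valid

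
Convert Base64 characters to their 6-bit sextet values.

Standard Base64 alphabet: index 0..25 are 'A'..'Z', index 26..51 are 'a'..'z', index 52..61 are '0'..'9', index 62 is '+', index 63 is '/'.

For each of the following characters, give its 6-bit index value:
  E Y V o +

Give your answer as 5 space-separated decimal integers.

Answer: 4 24 21 40 62

Derivation:
'E': A..Z range, ord('E') − ord('A') = 4
'Y': A..Z range, ord('Y') − ord('A') = 24
'V': A..Z range, ord('V') − ord('A') = 21
'o': a..z range, 26 + ord('o') − ord('a') = 40
'+': index 62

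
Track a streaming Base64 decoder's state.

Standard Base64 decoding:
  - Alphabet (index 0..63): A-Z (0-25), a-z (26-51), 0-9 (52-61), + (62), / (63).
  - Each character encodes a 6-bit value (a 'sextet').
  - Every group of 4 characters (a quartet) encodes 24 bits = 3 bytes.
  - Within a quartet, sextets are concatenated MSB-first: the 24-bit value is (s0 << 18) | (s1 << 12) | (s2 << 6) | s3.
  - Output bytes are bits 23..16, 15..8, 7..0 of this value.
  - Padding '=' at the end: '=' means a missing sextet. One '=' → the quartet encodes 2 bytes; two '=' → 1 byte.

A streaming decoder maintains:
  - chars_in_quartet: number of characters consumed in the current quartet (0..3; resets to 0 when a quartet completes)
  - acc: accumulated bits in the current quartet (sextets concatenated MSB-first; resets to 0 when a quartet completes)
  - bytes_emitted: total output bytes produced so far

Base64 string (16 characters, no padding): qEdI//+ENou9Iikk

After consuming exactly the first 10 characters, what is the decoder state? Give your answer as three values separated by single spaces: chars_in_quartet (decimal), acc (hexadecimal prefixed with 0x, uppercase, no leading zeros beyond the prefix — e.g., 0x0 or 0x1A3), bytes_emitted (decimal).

After char 0 ('q'=42): chars_in_quartet=1 acc=0x2A bytes_emitted=0
After char 1 ('E'=4): chars_in_quartet=2 acc=0xA84 bytes_emitted=0
After char 2 ('d'=29): chars_in_quartet=3 acc=0x2A11D bytes_emitted=0
After char 3 ('I'=8): chars_in_quartet=4 acc=0xA84748 -> emit A8 47 48, reset; bytes_emitted=3
After char 4 ('/'=63): chars_in_quartet=1 acc=0x3F bytes_emitted=3
After char 5 ('/'=63): chars_in_quartet=2 acc=0xFFF bytes_emitted=3
After char 6 ('+'=62): chars_in_quartet=3 acc=0x3FFFE bytes_emitted=3
After char 7 ('E'=4): chars_in_quartet=4 acc=0xFFFF84 -> emit FF FF 84, reset; bytes_emitted=6
After char 8 ('N'=13): chars_in_quartet=1 acc=0xD bytes_emitted=6
After char 9 ('o'=40): chars_in_quartet=2 acc=0x368 bytes_emitted=6

Answer: 2 0x368 6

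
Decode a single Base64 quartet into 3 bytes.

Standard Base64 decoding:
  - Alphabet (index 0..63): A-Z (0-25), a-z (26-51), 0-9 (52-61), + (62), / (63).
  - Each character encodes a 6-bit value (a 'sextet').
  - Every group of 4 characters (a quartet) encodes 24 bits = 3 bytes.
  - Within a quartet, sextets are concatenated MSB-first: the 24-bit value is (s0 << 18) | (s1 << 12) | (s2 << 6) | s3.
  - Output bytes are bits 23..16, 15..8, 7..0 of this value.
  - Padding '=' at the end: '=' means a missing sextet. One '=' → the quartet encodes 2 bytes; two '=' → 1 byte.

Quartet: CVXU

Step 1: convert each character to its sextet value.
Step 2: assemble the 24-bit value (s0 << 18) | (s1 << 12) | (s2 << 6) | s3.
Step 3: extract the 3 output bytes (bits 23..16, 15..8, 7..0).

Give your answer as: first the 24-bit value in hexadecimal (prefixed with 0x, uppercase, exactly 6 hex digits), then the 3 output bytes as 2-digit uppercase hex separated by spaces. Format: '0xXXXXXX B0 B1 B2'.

Sextets: C=2, V=21, X=23, U=20
24-bit: (2<<18) | (21<<12) | (23<<6) | 20
      = 0x080000 | 0x015000 | 0x0005C0 | 0x000014
      = 0x0955D4
Bytes: (v>>16)&0xFF=09, (v>>8)&0xFF=55, v&0xFF=D4

Answer: 0x0955D4 09 55 D4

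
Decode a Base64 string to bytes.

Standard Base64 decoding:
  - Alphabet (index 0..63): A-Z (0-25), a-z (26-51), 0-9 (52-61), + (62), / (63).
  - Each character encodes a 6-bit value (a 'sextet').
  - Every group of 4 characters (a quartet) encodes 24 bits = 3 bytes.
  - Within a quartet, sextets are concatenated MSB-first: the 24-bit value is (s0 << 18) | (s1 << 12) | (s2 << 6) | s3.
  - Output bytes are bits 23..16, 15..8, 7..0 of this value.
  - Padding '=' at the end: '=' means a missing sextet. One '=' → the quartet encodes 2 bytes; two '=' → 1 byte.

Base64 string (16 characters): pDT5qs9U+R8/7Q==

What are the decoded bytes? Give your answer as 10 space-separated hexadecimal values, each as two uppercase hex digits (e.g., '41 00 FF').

Answer: A4 34 F9 AA CF 54 F9 1F 3F ED

Derivation:
After char 0 ('p'=41): chars_in_quartet=1 acc=0x29 bytes_emitted=0
After char 1 ('D'=3): chars_in_quartet=2 acc=0xA43 bytes_emitted=0
After char 2 ('T'=19): chars_in_quartet=3 acc=0x290D3 bytes_emitted=0
After char 3 ('5'=57): chars_in_quartet=4 acc=0xA434F9 -> emit A4 34 F9, reset; bytes_emitted=3
After char 4 ('q'=42): chars_in_quartet=1 acc=0x2A bytes_emitted=3
After char 5 ('s'=44): chars_in_quartet=2 acc=0xAAC bytes_emitted=3
After char 6 ('9'=61): chars_in_quartet=3 acc=0x2AB3D bytes_emitted=3
After char 7 ('U'=20): chars_in_quartet=4 acc=0xAACF54 -> emit AA CF 54, reset; bytes_emitted=6
After char 8 ('+'=62): chars_in_quartet=1 acc=0x3E bytes_emitted=6
After char 9 ('R'=17): chars_in_quartet=2 acc=0xF91 bytes_emitted=6
After char 10 ('8'=60): chars_in_quartet=3 acc=0x3E47C bytes_emitted=6
After char 11 ('/'=63): chars_in_quartet=4 acc=0xF91F3F -> emit F9 1F 3F, reset; bytes_emitted=9
After char 12 ('7'=59): chars_in_quartet=1 acc=0x3B bytes_emitted=9
After char 13 ('Q'=16): chars_in_quartet=2 acc=0xED0 bytes_emitted=9
Padding '==': partial quartet acc=0xED0 -> emit ED; bytes_emitted=10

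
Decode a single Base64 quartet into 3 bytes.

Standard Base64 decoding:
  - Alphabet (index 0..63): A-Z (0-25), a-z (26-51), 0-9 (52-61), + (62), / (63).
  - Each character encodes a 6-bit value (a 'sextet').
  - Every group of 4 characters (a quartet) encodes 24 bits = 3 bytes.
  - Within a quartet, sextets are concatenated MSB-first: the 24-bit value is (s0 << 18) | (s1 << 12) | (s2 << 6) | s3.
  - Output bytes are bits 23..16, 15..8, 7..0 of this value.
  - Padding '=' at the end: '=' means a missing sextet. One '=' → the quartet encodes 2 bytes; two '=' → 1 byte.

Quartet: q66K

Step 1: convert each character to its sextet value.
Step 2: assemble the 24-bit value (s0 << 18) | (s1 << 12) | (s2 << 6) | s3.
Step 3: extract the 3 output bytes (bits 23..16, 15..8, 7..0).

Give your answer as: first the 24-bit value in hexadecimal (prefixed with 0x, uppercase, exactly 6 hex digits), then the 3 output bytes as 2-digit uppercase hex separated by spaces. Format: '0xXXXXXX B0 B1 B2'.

Answer: 0xABAE8A AB AE 8A

Derivation:
Sextets: q=42, 6=58, 6=58, K=10
24-bit: (42<<18) | (58<<12) | (58<<6) | 10
      = 0xA80000 | 0x03A000 | 0x000E80 | 0x00000A
      = 0xABAE8A
Bytes: (v>>16)&0xFF=AB, (v>>8)&0xFF=AE, v&0xFF=8A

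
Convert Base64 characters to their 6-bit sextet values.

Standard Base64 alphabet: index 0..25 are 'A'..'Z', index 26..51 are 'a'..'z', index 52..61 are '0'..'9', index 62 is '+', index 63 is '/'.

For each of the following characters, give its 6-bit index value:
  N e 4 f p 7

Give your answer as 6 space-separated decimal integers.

'N': A..Z range, ord('N') − ord('A') = 13
'e': a..z range, 26 + ord('e') − ord('a') = 30
'4': 0..9 range, 52 + ord('4') − ord('0') = 56
'f': a..z range, 26 + ord('f') − ord('a') = 31
'p': a..z range, 26 + ord('p') − ord('a') = 41
'7': 0..9 range, 52 + ord('7') − ord('0') = 59

Answer: 13 30 56 31 41 59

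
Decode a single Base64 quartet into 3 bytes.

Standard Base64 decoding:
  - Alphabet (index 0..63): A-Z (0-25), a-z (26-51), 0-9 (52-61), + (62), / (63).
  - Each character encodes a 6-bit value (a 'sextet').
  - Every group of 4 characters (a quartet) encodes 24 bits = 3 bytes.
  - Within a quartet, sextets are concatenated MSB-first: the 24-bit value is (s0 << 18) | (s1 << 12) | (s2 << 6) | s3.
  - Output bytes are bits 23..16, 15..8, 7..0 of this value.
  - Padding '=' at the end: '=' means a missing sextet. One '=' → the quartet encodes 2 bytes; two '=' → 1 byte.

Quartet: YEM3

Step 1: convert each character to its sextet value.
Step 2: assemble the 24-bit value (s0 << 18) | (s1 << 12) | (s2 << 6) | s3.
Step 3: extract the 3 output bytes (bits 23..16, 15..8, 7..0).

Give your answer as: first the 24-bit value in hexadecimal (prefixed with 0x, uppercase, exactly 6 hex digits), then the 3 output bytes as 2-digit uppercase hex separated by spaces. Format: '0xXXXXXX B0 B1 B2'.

Answer: 0x604337 60 43 37

Derivation:
Sextets: Y=24, E=4, M=12, 3=55
24-bit: (24<<18) | (4<<12) | (12<<6) | 55
      = 0x600000 | 0x004000 | 0x000300 | 0x000037
      = 0x604337
Bytes: (v>>16)&0xFF=60, (v>>8)&0xFF=43, v&0xFF=37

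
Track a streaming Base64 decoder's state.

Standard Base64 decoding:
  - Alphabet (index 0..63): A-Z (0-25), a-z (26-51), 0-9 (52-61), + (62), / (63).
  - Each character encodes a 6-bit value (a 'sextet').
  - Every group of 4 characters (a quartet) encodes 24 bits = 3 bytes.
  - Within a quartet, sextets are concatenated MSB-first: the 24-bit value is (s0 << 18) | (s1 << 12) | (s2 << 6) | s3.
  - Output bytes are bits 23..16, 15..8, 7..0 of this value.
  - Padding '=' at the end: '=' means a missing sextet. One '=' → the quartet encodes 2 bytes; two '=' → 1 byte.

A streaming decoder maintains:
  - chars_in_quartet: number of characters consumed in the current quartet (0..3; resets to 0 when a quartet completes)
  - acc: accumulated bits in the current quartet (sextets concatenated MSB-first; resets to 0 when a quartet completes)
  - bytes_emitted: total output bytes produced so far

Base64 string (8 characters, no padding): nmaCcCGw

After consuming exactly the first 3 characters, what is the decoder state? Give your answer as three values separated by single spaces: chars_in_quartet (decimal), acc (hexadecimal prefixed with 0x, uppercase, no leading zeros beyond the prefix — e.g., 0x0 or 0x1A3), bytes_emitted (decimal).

Answer: 3 0x2799A 0

Derivation:
After char 0 ('n'=39): chars_in_quartet=1 acc=0x27 bytes_emitted=0
After char 1 ('m'=38): chars_in_quartet=2 acc=0x9E6 bytes_emitted=0
After char 2 ('a'=26): chars_in_quartet=3 acc=0x2799A bytes_emitted=0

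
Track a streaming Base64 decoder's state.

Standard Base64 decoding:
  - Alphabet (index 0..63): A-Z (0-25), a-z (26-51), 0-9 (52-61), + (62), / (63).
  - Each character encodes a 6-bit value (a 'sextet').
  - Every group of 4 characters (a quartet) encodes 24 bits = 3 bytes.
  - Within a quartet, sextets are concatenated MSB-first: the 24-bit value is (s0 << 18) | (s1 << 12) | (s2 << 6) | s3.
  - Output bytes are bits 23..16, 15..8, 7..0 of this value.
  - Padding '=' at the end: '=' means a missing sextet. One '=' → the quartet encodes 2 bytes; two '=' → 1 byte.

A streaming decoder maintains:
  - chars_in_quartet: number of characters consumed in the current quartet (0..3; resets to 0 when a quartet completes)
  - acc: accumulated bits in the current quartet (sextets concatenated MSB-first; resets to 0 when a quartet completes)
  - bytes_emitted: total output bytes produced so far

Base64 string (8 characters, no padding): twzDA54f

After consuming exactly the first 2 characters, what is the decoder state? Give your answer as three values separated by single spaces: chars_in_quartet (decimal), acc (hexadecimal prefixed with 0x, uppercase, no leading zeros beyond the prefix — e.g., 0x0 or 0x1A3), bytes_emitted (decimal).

Answer: 2 0xB70 0

Derivation:
After char 0 ('t'=45): chars_in_quartet=1 acc=0x2D bytes_emitted=0
After char 1 ('w'=48): chars_in_quartet=2 acc=0xB70 bytes_emitted=0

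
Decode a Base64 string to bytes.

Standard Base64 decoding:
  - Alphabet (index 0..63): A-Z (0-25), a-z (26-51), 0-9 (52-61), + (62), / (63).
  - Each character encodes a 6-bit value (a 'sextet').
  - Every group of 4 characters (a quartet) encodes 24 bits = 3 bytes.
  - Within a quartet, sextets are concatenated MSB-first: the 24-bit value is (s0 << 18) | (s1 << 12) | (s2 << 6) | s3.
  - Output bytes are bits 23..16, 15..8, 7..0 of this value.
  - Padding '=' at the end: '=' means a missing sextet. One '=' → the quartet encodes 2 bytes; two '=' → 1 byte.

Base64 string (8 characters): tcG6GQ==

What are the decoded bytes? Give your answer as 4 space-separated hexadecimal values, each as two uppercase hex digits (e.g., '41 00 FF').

Answer: B5 C1 BA 19

Derivation:
After char 0 ('t'=45): chars_in_quartet=1 acc=0x2D bytes_emitted=0
After char 1 ('c'=28): chars_in_quartet=2 acc=0xB5C bytes_emitted=0
After char 2 ('G'=6): chars_in_quartet=3 acc=0x2D706 bytes_emitted=0
After char 3 ('6'=58): chars_in_quartet=4 acc=0xB5C1BA -> emit B5 C1 BA, reset; bytes_emitted=3
After char 4 ('G'=6): chars_in_quartet=1 acc=0x6 bytes_emitted=3
After char 5 ('Q'=16): chars_in_quartet=2 acc=0x190 bytes_emitted=3
Padding '==': partial quartet acc=0x190 -> emit 19; bytes_emitted=4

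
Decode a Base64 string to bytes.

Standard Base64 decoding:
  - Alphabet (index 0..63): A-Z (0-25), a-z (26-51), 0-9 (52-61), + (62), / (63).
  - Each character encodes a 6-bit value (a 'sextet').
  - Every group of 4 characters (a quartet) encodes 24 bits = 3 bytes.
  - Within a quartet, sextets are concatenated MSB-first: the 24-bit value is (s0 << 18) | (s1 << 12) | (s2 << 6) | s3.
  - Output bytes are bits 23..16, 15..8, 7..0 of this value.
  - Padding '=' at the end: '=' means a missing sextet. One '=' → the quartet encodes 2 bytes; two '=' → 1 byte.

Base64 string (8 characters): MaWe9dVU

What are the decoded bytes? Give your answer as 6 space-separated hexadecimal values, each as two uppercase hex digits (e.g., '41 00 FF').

Answer: 31 A5 9E F5 D5 54

Derivation:
After char 0 ('M'=12): chars_in_quartet=1 acc=0xC bytes_emitted=0
After char 1 ('a'=26): chars_in_quartet=2 acc=0x31A bytes_emitted=0
After char 2 ('W'=22): chars_in_quartet=3 acc=0xC696 bytes_emitted=0
After char 3 ('e'=30): chars_in_quartet=4 acc=0x31A59E -> emit 31 A5 9E, reset; bytes_emitted=3
After char 4 ('9'=61): chars_in_quartet=1 acc=0x3D bytes_emitted=3
After char 5 ('d'=29): chars_in_quartet=2 acc=0xF5D bytes_emitted=3
After char 6 ('V'=21): chars_in_quartet=3 acc=0x3D755 bytes_emitted=3
After char 7 ('U'=20): chars_in_quartet=4 acc=0xF5D554 -> emit F5 D5 54, reset; bytes_emitted=6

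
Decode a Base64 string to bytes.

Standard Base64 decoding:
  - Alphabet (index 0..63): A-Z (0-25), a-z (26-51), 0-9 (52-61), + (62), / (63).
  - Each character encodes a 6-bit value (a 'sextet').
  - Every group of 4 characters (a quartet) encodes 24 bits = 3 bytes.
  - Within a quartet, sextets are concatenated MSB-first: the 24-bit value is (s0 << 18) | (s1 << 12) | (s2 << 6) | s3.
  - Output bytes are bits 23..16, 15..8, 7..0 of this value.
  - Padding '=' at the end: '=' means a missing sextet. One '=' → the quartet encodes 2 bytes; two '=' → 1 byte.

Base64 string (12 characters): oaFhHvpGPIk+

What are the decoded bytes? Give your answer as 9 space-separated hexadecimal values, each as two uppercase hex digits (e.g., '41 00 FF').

Answer: A1 A1 61 1E FA 46 3C 89 3E

Derivation:
After char 0 ('o'=40): chars_in_quartet=1 acc=0x28 bytes_emitted=0
After char 1 ('a'=26): chars_in_quartet=2 acc=0xA1A bytes_emitted=0
After char 2 ('F'=5): chars_in_quartet=3 acc=0x28685 bytes_emitted=0
After char 3 ('h'=33): chars_in_quartet=4 acc=0xA1A161 -> emit A1 A1 61, reset; bytes_emitted=3
After char 4 ('H'=7): chars_in_quartet=1 acc=0x7 bytes_emitted=3
After char 5 ('v'=47): chars_in_quartet=2 acc=0x1EF bytes_emitted=3
After char 6 ('p'=41): chars_in_quartet=3 acc=0x7BE9 bytes_emitted=3
After char 7 ('G'=6): chars_in_quartet=4 acc=0x1EFA46 -> emit 1E FA 46, reset; bytes_emitted=6
After char 8 ('P'=15): chars_in_quartet=1 acc=0xF bytes_emitted=6
After char 9 ('I'=8): chars_in_quartet=2 acc=0x3C8 bytes_emitted=6
After char 10 ('k'=36): chars_in_quartet=3 acc=0xF224 bytes_emitted=6
After char 11 ('+'=62): chars_in_quartet=4 acc=0x3C893E -> emit 3C 89 3E, reset; bytes_emitted=9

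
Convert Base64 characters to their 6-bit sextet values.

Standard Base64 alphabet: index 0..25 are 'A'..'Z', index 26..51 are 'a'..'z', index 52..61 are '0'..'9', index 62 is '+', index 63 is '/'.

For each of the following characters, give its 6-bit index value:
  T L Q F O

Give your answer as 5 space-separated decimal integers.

Answer: 19 11 16 5 14

Derivation:
'T': A..Z range, ord('T') − ord('A') = 19
'L': A..Z range, ord('L') − ord('A') = 11
'Q': A..Z range, ord('Q') − ord('A') = 16
'F': A..Z range, ord('F') − ord('A') = 5
'O': A..Z range, ord('O') − ord('A') = 14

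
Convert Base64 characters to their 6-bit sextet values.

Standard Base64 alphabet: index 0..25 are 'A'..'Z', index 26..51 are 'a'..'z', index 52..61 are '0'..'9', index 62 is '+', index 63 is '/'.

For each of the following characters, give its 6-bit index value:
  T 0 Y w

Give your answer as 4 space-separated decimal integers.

'T': A..Z range, ord('T') − ord('A') = 19
'0': 0..9 range, 52 + ord('0') − ord('0') = 52
'Y': A..Z range, ord('Y') − ord('A') = 24
'w': a..z range, 26 + ord('w') − ord('a') = 48

Answer: 19 52 24 48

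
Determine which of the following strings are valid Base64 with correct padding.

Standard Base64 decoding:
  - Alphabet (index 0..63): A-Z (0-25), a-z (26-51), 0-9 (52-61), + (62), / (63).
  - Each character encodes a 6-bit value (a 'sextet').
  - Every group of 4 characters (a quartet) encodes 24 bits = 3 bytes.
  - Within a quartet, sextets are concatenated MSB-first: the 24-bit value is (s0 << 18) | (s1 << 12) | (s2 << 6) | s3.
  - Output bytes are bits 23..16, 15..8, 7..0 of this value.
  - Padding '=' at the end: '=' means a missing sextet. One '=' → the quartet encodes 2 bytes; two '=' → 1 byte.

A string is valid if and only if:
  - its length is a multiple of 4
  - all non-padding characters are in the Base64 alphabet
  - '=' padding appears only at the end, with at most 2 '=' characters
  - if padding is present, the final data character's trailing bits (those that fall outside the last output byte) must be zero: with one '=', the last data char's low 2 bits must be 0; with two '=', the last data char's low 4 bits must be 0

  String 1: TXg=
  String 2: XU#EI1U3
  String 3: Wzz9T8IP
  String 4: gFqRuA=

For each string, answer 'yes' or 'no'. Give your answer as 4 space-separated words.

Answer: yes no yes no

Derivation:
String 1: 'TXg=' → valid
String 2: 'XU#EI1U3' → invalid (bad char(s): ['#'])
String 3: 'Wzz9T8IP' → valid
String 4: 'gFqRuA=' → invalid (len=7 not mult of 4)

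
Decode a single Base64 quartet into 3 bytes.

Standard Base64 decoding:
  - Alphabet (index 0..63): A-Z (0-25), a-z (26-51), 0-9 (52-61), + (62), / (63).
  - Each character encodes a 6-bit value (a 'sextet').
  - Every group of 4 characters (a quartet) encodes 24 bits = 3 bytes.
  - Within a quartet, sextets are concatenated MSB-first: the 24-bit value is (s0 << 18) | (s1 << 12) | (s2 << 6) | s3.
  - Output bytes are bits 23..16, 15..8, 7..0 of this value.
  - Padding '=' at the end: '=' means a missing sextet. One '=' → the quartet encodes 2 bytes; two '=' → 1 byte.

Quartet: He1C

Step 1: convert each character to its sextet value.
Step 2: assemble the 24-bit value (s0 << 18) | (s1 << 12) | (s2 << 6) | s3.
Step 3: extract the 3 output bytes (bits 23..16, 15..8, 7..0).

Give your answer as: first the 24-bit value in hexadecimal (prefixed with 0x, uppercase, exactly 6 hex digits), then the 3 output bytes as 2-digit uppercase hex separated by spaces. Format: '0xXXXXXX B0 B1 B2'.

Sextets: H=7, e=30, 1=53, C=2
24-bit: (7<<18) | (30<<12) | (53<<6) | 2
      = 0x1C0000 | 0x01E000 | 0x000D40 | 0x000002
      = 0x1DED42
Bytes: (v>>16)&0xFF=1D, (v>>8)&0xFF=ED, v&0xFF=42

Answer: 0x1DED42 1D ED 42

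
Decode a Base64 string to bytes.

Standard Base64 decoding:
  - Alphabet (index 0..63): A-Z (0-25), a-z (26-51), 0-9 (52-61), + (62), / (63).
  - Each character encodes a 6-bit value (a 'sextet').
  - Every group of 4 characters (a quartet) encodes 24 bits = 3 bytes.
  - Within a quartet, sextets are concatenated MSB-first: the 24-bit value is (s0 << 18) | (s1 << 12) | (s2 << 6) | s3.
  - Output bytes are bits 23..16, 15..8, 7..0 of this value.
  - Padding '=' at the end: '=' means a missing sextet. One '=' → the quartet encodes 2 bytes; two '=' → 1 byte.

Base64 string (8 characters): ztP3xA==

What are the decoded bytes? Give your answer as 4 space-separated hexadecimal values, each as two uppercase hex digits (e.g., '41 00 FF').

After char 0 ('z'=51): chars_in_quartet=1 acc=0x33 bytes_emitted=0
After char 1 ('t'=45): chars_in_quartet=2 acc=0xCED bytes_emitted=0
After char 2 ('P'=15): chars_in_quartet=3 acc=0x33B4F bytes_emitted=0
After char 3 ('3'=55): chars_in_quartet=4 acc=0xCED3F7 -> emit CE D3 F7, reset; bytes_emitted=3
After char 4 ('x'=49): chars_in_quartet=1 acc=0x31 bytes_emitted=3
After char 5 ('A'=0): chars_in_quartet=2 acc=0xC40 bytes_emitted=3
Padding '==': partial quartet acc=0xC40 -> emit C4; bytes_emitted=4

Answer: CE D3 F7 C4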